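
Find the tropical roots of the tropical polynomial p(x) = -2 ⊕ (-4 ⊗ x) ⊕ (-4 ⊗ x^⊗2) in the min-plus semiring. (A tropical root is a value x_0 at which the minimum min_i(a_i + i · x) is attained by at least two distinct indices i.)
Roots: {0, 2}

Each tropical root is a break point of the lower envelope of the lines y = a_i + i · x (there are 3 lines, with slopes 0, 1, ..., 2). Only the lines that attain the minimum somewhere contribute to roots; other lines are dominated. Here the surviving (envelope) indices are i = 2, i = 1, i = 0.
Intersections between consecutive envelope lines give the roots: for adjacent envelope indices i < j the intersection is x = (a_i − a_j) / (j − i). Reading off the sorted break points: {0, 2}.
Verification: at each break x_0, at least two indices attain the minimum of min_i(a_i + i · x_0).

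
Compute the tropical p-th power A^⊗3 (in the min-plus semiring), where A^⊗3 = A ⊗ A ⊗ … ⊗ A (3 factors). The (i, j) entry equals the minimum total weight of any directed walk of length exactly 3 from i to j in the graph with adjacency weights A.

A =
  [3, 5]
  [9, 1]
A^⊗3 =
  [9, 7]
  [11, 3]

Each entry (A^⊗3)_ij equals the minimum over all length-3 walks i = v_0 → v_1 → … → v_3 = j of Σ_t A[v_t][v_{t+1}]. For example, for (i, j) = (0, 1) we minimise over 4 possible intermediate vertex sequences; the minimum is 7, attained along the walk 0 → 1 → 1 → 1.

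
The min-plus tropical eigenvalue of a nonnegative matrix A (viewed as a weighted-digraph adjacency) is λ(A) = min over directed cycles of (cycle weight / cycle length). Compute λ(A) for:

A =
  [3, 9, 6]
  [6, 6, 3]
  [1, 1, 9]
λ(A) = 2

Enumerate directed cycles and compute their means (weight / length). Sample:
  cycle 0 → 0: weight = 3, length = 1, mean = 3/1 ≈ 3.000
  cycle 1 → 1: weight = 6, length = 1, mean = 6/1 ≈ 6.000
  cycle 2 → 2: weight = 9, length = 1, mean = 9/1 ≈ 9.000
  cycle 0 → 1 → 0: weight = 15, length = 2, mean = 15/2 ≈ 7.500
  cycle 0 → 2 → 0: weight = 7, length = 2, mean = 7/2 ≈ 3.500
  cycle 1 → 0 → 1: weight = 15, length = 2, mean = 15/2 ≈ 7.500
Minimum mean = 2.000, attained e.g. along the cycle 1 → 2 → 1 with weight 4 and length 2. So λ(A) = 4/2 = 2.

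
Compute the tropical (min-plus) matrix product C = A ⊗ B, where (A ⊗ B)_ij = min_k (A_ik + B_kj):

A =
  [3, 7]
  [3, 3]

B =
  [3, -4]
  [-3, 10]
A ⊗ B =
  [4, -1]
  [0, -1]

Apply the min-plus product entry-by-entry:
  C[0][0] = min over k of (A[0][0] + B[0][0] = 3 + 3 = 6, A[0][1] + B[1][0] = 7 + -3 = 4) = 4 (attained at k = 1)
  C[0][1] = min over k of (A[0][0] + B[0][1] = 3 + -4 = -1, A[0][1] + B[1][1] = 7 + 10 = 17) = -1 (attained at k = 0)
  C[1][0] = min over k of (A[1][0] + B[0][0] = 3 + 3 = 6, A[1][1] + B[1][0] = 3 + -3 = 0) = 0 (attained at k = 1)
  C[1][1] = min over k of (A[1][0] + B[0][1] = 3 + -4 = -1, A[1][1] + B[1][1] = 3 + 10 = 13) = -1 (attained at k = 0)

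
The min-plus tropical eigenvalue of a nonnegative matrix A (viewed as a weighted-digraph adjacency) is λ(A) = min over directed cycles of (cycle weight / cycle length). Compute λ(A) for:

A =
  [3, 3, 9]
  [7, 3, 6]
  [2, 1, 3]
λ(A) = 3

Enumerate directed cycles and compute their means (weight / length). Sample:
  cycle 0 → 0: weight = 3, length = 1, mean = 3/1 ≈ 3.000
  cycle 1 → 1: weight = 3, length = 1, mean = 3/1 ≈ 3.000
  cycle 2 → 2: weight = 3, length = 1, mean = 3/1 ≈ 3.000
  cycle 0 → 1 → 0: weight = 10, length = 2, mean = 10/2 ≈ 5.000
  cycle 0 → 2 → 0: weight = 11, length = 2, mean = 11/2 ≈ 5.500
  cycle 1 → 0 → 1: weight = 10, length = 2, mean = 10/2 ≈ 5.000
Minimum mean = 3.000, attained e.g. along the cycle 0 → 0 with weight 3 and length 1. So λ(A) = 3/1 = 3.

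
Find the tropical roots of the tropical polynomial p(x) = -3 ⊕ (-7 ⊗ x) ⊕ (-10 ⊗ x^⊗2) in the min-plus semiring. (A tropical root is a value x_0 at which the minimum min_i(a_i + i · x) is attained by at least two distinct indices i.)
Roots: {3, 4}

Each tropical root is a break point of the lower envelope of the lines y = a_i + i · x (there are 3 lines, with slopes 0, 1, ..., 2). Only the lines that attain the minimum somewhere contribute to roots; other lines are dominated. Here the surviving (envelope) indices are i = 2, i = 1, i = 0.
Intersections between consecutive envelope lines give the roots: for adjacent envelope indices i < j the intersection is x = (a_i − a_j) / (j − i). Reading off the sorted break points: {3, 4}.
Verification: at each break x_0, at least two indices attain the minimum of min_i(a_i + i · x_0).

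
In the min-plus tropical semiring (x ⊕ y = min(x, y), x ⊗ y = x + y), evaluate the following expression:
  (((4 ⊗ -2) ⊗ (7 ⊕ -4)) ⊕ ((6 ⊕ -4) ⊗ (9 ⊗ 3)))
(((4 ⊗ -2) ⊗ (7 ⊕ -4)) ⊕ ((6 ⊕ -4) ⊗ (9 ⊗ 3))) = -2

Expand innermost to outermost. Recall ⊕ takes the minimum of its arguments and ⊗ takes their sum. Working out the expression (((4 ⊗ -2) ⊗ (7 ⊕ -4)) ⊕ ((6 ⊕ -4) ⊗ (9 ⊗ 3))) gives -2.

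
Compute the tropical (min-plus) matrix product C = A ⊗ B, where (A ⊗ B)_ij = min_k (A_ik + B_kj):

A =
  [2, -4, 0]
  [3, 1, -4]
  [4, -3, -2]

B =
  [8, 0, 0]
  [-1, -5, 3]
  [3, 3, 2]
A ⊗ B =
  [-5, -9, -1]
  [-1, -4, -2]
  [-4, -8, 0]

Apply the min-plus product entry-by-entry:
  C[0][0] = min over k of (A[0][0] + B[0][0] = 2 + 8 = 10, A[0][1] + B[1][0] = -4 + -1 = -5, A[0][2] + B[2][0] = 0 + 3 = 3) = -5 (attained at k = 1)
  C[0][1] = min over k of (A[0][0] + B[0][1] = 2 + 0 = 2, A[0][1] + B[1][1] = -4 + -5 = -9, A[0][2] + B[2][1] = 0 + 3 = 3) = -9 (attained at k = 1)
  C[0][2] = min over k of (A[0][0] + B[0][2] = 2 + 0 = 2, A[0][1] + B[1][2] = -4 + 3 = -1, A[0][2] + B[2][2] = 0 + 2 = 2) = -1 (attained at k = 1)
  C[1][0] = min over k of (A[1][0] + B[0][0] = 3 + 8 = 11, A[1][1] + B[1][0] = 1 + -1 = 0, A[1][2] + B[2][0] = -4 + 3 = -1) = -1 (attained at k = 2)
  C[1][1] = min over k of (A[1][0] + B[0][1] = 3 + 0 = 3, A[1][1] + B[1][1] = 1 + -5 = -4, A[1][2] + B[2][1] = -4 + 3 = -1) = -4 (attained at k = 1)
  C[1][2] = min over k of (A[1][0] + B[0][2] = 3 + 0 = 3, A[1][1] + B[1][2] = 1 + 3 = 4, A[1][2] + B[2][2] = -4 + 2 = -2) = -2 (attained at k = 2)
  C[2][0] = min over k of (A[2][0] + B[0][0] = 4 + 8 = 12, A[2][1] + B[1][0] = -3 + -1 = -4, A[2][2] + B[2][0] = -2 + 3 = 1) = -4 (attained at k = 1)
  C[2][1] = min over k of (A[2][0] + B[0][1] = 4 + 0 = 4, A[2][1] + B[1][1] = -3 + -5 = -8, A[2][2] + B[2][1] = -2 + 3 = 1) = -8 (attained at k = 1)
  C[2][2] = min over k of (A[2][0] + B[0][2] = 4 + 0 = 4, A[2][1] + B[1][2] = -3 + 3 = 0, A[2][2] + B[2][2] = -2 + 2 = 0) = 0 (attained at k = 1)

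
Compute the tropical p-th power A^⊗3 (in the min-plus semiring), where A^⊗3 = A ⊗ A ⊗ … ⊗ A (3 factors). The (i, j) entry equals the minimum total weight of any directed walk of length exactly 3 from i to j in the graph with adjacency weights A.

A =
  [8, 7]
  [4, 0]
A^⊗3 =
  [11, 7]
  [4, 0]

Each entry (A^⊗3)_ij equals the minimum over all length-3 walks i = v_0 → v_1 → … → v_3 = j of Σ_t A[v_t][v_{t+1}]. For example, for (i, j) = (0, 1) we minimise over 4 possible intermediate vertex sequences; the minimum is 7, attained along the walk 0 → 1 → 1 → 1.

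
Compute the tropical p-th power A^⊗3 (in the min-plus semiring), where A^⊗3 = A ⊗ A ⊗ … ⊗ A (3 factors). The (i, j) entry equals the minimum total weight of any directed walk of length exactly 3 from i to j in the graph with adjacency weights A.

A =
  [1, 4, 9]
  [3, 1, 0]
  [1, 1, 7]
A^⊗3 =
  [3, 5, 5]
  [2, 2, 1]
  [2, 2, 2]

Each entry (A^⊗3)_ij equals the minimum over all length-3 walks i = v_0 → v_1 → … → v_3 = j of Σ_t A[v_t][v_{t+1}]. For example, for (i, j) = (0, 2) we minimise over 9 possible intermediate vertex sequences; the minimum is 5, attained along the walk 0 → 0 → 1 → 2.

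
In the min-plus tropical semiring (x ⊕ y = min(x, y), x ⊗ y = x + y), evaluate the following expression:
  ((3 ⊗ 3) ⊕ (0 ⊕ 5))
((3 ⊗ 3) ⊕ (0 ⊕ 5)) = 0

Expand innermost to outermost. Recall ⊕ takes the minimum of its arguments and ⊗ takes their sum. Working out the expression ((3 ⊗ 3) ⊕ (0 ⊕ 5)) gives 0.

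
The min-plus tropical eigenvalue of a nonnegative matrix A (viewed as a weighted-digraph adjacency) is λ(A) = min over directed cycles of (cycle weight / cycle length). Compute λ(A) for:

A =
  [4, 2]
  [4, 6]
λ(A) = 3

Enumerate directed cycles and compute their means (weight / length). Sample:
  cycle 0 → 0: weight = 4, length = 1, mean = 4/1 ≈ 4.000
  cycle 1 → 1: weight = 6, length = 1, mean = 6/1 ≈ 6.000
  cycle 0 → 1 → 0: weight = 6, length = 2, mean = 6/2 ≈ 3.000
  cycle 1 → 0 → 1: weight = 6, length = 2, mean = 6/2 ≈ 3.000
Minimum mean = 3.000, attained e.g. along the cycle 0 → 1 → 0 with weight 6 and length 2. So λ(A) = 6/2 = 3.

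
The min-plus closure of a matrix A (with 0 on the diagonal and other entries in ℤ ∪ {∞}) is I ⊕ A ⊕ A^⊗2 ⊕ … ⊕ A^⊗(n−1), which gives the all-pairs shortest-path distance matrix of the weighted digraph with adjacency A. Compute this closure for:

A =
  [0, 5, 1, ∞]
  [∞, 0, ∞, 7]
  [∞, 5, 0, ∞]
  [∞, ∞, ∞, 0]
Closure =
  [0, 5, 1, 12]
  [∞, 0, ∞, 7]
  [∞, 5, 0, 12]
  [∞, ∞, ∞, 0]

This is the Floyd-Warshall all-pairs shortest-path computation. For each intermediate vertex k = 0, 1, …, 3, update dist[i][j] ← min(dist[i][j], dist[i][k] + dist[k][j]). The final matrix gives, for each (i, j), the minimum total weight of any directed path from i to j (possibly empty when i = j).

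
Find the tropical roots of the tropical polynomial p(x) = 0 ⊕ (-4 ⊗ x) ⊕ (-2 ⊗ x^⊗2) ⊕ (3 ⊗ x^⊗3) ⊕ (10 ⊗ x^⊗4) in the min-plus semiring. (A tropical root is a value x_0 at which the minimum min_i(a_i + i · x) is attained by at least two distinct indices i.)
Roots: {-7, -5, -2, 4}

Each tropical root is a break point of the lower envelope of the lines y = a_i + i · x (there are 5 lines, with slopes 0, 1, ..., 4). Only the lines that attain the minimum somewhere contribute to roots; other lines are dominated. Here the surviving (envelope) indices are i = 4, i = 3, i = 2, i = 1, i = 0.
Intersections between consecutive envelope lines give the roots: for adjacent envelope indices i < j the intersection is x = (a_i − a_j) / (j − i). Reading off the sorted break points: {-7, -5, -2, 4}.
Verification: at each break x_0, at least two indices attain the minimum of min_i(a_i + i · x_0).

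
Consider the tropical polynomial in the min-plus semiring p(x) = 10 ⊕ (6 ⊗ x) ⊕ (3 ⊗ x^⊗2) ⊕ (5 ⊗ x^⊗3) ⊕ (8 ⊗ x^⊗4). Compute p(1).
p(1) = 5

A tropical monomial a ⊗ x^⊗i evaluates to a + i · x. Evaluating each term at x = 1:
  Term 0 contributes 10 + 0 · 1 = 10
  Term 1 contributes 6 + 1 · 1 = 7
  Term 2 contributes 3 + 2 · 1 = 5
  Term 3 contributes 5 + 3 · 1 = 8
  Term 4 contributes 8 + 4 · 1 = 12
p(1) = ⊕ of these = min[10, 7, 5, 8, 12] = 5.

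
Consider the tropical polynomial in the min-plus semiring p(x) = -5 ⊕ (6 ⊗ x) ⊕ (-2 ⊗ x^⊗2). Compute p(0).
p(0) = -5

A tropical monomial a ⊗ x^⊗i evaluates to a + i · x. Evaluating each term at x = 0:
  Term 0 contributes -5 + 0 · 0 = -5
  Term 1 contributes 6 + 1 · 0 = 6
  Term 2 contributes -2 + 2 · 0 = -2
p(0) = ⊕ of these = min[-5, 6, -2] = -5.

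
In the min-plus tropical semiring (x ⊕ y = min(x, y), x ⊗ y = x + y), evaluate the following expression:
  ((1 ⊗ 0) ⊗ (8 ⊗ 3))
((1 ⊗ 0) ⊗ (8 ⊗ 3)) = 12

Expand innermost to outermost. Recall ⊕ takes the minimum of its arguments and ⊗ takes their sum. Working out the expression ((1 ⊗ 0) ⊗ (8 ⊗ 3)) gives 12.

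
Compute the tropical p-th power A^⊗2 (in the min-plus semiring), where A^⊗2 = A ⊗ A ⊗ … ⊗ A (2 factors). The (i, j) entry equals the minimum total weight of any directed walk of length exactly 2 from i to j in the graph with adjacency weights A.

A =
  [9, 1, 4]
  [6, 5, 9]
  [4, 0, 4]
A^⊗2 =
  [7, 4, 8]
  [11, 7, 10]
  [6, 4, 8]

Each entry (A^⊗2)_ij equals the minimum over all length-2 walks i = v_0 → v_1 → … → v_2 = j of Σ_t A[v_t][v_{t+1}]. For example, for (i, j) = (0, 2) we minimise over 3 possible intermediate vertex sequences; the minimum is 8, attained along the walk 0 → 2 → 2.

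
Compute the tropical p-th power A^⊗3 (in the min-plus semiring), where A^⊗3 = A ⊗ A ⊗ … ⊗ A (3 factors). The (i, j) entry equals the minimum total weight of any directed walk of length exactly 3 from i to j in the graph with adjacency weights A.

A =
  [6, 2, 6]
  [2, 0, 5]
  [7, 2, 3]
A^⊗3 =
  [4, 2, 7]
  [2, 0, 5]
  [4, 2, 7]

Each entry (A^⊗3)_ij equals the minimum over all length-3 walks i = v_0 → v_1 → … → v_3 = j of Σ_t A[v_t][v_{t+1}]. For example, for (i, j) = (0, 2) we minimise over 9 possible intermediate vertex sequences; the minimum is 7, attained along the walk 0 → 1 → 1 → 2.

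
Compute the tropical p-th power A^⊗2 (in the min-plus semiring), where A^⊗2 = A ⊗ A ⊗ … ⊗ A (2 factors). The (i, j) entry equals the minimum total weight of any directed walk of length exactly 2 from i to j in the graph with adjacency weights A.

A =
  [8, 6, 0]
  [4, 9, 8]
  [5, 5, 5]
A^⊗2 =
  [5, 5, 5]
  [12, 10, 4]
  [9, 10, 5]

Each entry (A^⊗2)_ij equals the minimum over all length-2 walks i = v_0 → v_1 → … → v_2 = j of Σ_t A[v_t][v_{t+1}]. For example, for (i, j) = (0, 2) we minimise over 3 possible intermediate vertex sequences; the minimum is 5, attained along the walk 0 → 2 → 2.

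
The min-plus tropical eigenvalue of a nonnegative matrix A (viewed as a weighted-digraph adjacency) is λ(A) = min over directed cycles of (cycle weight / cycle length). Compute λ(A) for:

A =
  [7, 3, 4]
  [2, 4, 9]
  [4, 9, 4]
λ(A) = 5/2

Enumerate directed cycles and compute their means (weight / length). Sample:
  cycle 0 → 0: weight = 7, length = 1, mean = 7/1 ≈ 7.000
  cycle 1 → 1: weight = 4, length = 1, mean = 4/1 ≈ 4.000
  cycle 2 → 2: weight = 4, length = 1, mean = 4/1 ≈ 4.000
  cycle 0 → 1 → 0: weight = 5, length = 2, mean = 5/2 ≈ 2.500
  cycle 0 → 2 → 0: weight = 8, length = 2, mean = 8/2 ≈ 4.000
  cycle 1 → 0 → 1: weight = 5, length = 2, mean = 5/2 ≈ 2.500
Minimum mean = 2.500, attained e.g. along the cycle 0 → 1 → 0 with weight 5 and length 2. So λ(A) = 5/2 = 5/2.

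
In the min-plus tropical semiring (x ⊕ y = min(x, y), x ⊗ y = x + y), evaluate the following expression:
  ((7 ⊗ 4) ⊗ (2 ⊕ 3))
((7 ⊗ 4) ⊗ (2 ⊕ 3)) = 13

Expand innermost to outermost. Recall ⊕ takes the minimum of its arguments and ⊗ takes their sum. Working out the expression ((7 ⊗ 4) ⊗ (2 ⊕ 3)) gives 13.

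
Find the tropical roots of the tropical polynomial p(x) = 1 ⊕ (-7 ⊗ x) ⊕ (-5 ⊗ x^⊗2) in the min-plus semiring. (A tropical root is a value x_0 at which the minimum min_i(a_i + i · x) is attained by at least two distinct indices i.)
Roots: {-2, 8}

Each tropical root is a break point of the lower envelope of the lines y = a_i + i · x (there are 3 lines, with slopes 0, 1, ..., 2). Only the lines that attain the minimum somewhere contribute to roots; other lines are dominated. Here the surviving (envelope) indices are i = 2, i = 1, i = 0.
Intersections between consecutive envelope lines give the roots: for adjacent envelope indices i < j the intersection is x = (a_i − a_j) / (j − i). Reading off the sorted break points: {-2, 8}.
Verification: at each break x_0, at least two indices attain the minimum of min_i(a_i + i · x_0).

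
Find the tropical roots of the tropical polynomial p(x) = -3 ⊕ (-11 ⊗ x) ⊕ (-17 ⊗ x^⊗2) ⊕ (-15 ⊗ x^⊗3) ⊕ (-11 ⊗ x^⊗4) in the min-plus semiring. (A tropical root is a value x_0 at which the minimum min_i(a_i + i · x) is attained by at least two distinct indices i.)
Roots: {-4, -2, 6, 8}

Each tropical root is a break point of the lower envelope of the lines y = a_i + i · x (there are 5 lines, with slopes 0, 1, ..., 4). Only the lines that attain the minimum somewhere contribute to roots; other lines are dominated. Here the surviving (envelope) indices are i = 4, i = 3, i = 2, i = 1, i = 0.
Intersections between consecutive envelope lines give the roots: for adjacent envelope indices i < j the intersection is x = (a_i − a_j) / (j − i). Reading off the sorted break points: {-4, -2, 6, 8}.
Verification: at each break x_0, at least two indices attain the minimum of min_i(a_i + i · x_0).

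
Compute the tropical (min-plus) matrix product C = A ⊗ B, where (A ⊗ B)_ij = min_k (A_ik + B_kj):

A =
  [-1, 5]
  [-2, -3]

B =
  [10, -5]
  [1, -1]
A ⊗ B =
  [6, -6]
  [-2, -7]

Apply the min-plus product entry-by-entry:
  C[0][0] = min over k of (A[0][0] + B[0][0] = -1 + 10 = 9, A[0][1] + B[1][0] = 5 + 1 = 6) = 6 (attained at k = 1)
  C[0][1] = min over k of (A[0][0] + B[0][1] = -1 + -5 = -6, A[0][1] + B[1][1] = 5 + -1 = 4) = -6 (attained at k = 0)
  C[1][0] = min over k of (A[1][0] + B[0][0] = -2 + 10 = 8, A[1][1] + B[1][0] = -3 + 1 = -2) = -2 (attained at k = 1)
  C[1][1] = min over k of (A[1][0] + B[0][1] = -2 + -5 = -7, A[1][1] + B[1][1] = -3 + -1 = -4) = -7 (attained at k = 0)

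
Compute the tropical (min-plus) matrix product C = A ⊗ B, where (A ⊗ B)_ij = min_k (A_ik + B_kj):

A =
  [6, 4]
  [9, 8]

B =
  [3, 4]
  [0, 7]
A ⊗ B =
  [4, 10]
  [8, 13]

Apply the min-plus product entry-by-entry:
  C[0][0] = min over k of (A[0][0] + B[0][0] = 6 + 3 = 9, A[0][1] + B[1][0] = 4 + 0 = 4) = 4 (attained at k = 1)
  C[0][1] = min over k of (A[0][0] + B[0][1] = 6 + 4 = 10, A[0][1] + B[1][1] = 4 + 7 = 11) = 10 (attained at k = 0)
  C[1][0] = min over k of (A[1][0] + B[0][0] = 9 + 3 = 12, A[1][1] + B[1][0] = 8 + 0 = 8) = 8 (attained at k = 1)
  C[1][1] = min over k of (A[1][0] + B[0][1] = 9 + 4 = 13, A[1][1] + B[1][1] = 8 + 7 = 15) = 13 (attained at k = 0)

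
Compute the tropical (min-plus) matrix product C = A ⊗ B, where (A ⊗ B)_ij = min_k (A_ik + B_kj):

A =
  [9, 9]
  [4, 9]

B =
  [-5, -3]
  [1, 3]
A ⊗ B =
  [4, 6]
  [-1, 1]

Apply the min-plus product entry-by-entry:
  C[0][0] = min over k of (A[0][0] + B[0][0] = 9 + -5 = 4, A[0][1] + B[1][0] = 9 + 1 = 10) = 4 (attained at k = 0)
  C[0][1] = min over k of (A[0][0] + B[0][1] = 9 + -3 = 6, A[0][1] + B[1][1] = 9 + 3 = 12) = 6 (attained at k = 0)
  C[1][0] = min over k of (A[1][0] + B[0][0] = 4 + -5 = -1, A[1][1] + B[1][0] = 9 + 1 = 10) = -1 (attained at k = 0)
  C[1][1] = min over k of (A[1][0] + B[0][1] = 4 + -3 = 1, A[1][1] + B[1][1] = 9 + 3 = 12) = 1 (attained at k = 0)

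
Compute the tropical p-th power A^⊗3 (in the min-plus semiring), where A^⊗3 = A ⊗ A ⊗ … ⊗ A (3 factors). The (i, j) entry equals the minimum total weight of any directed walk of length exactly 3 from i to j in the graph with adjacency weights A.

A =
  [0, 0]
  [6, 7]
A^⊗3 =
  [0, 0]
  [6, 6]

Each entry (A^⊗3)_ij equals the minimum over all length-3 walks i = v_0 → v_1 → … → v_3 = j of Σ_t A[v_t][v_{t+1}]. For example, for (i, j) = (0, 1) we minimise over 4 possible intermediate vertex sequences; the minimum is 0, attained along the walk 0 → 0 → 0 → 1.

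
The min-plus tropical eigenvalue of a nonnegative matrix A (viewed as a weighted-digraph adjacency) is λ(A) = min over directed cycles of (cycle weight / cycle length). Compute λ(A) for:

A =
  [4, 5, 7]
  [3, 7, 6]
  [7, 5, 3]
λ(A) = 3

Enumerate directed cycles and compute their means (weight / length). Sample:
  cycle 0 → 0: weight = 4, length = 1, mean = 4/1 ≈ 4.000
  cycle 1 → 1: weight = 7, length = 1, mean = 7/1 ≈ 7.000
  cycle 2 → 2: weight = 3, length = 1, mean = 3/1 ≈ 3.000
  cycle 0 → 1 → 0: weight = 8, length = 2, mean = 8/2 ≈ 4.000
  cycle 0 → 2 → 0: weight = 14, length = 2, mean = 14/2 ≈ 7.000
  cycle 1 → 0 → 1: weight = 8, length = 2, mean = 8/2 ≈ 4.000
Minimum mean = 3.000, attained e.g. along the cycle 2 → 2 with weight 3 and length 1. So λ(A) = 3/1 = 3.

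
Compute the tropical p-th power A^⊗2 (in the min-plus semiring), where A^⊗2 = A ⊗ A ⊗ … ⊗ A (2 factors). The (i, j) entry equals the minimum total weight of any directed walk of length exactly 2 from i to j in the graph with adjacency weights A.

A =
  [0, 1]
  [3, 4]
A^⊗2 =
  [0, 1]
  [3, 4]

Each entry (A^⊗2)_ij equals the minimum over all length-2 walks i = v_0 → v_1 → … → v_2 = j of Σ_t A[v_t][v_{t+1}]. For example, for (i, j) = (0, 1) we minimise over 2 possible intermediate vertex sequences; the minimum is 1, attained along the walk 0 → 0 → 1.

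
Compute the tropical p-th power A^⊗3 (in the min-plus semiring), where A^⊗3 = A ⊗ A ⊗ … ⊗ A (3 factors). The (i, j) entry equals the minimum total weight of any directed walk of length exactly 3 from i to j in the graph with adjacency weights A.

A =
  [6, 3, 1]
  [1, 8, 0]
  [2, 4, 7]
A^⊗3 =
  [5, 6, 4]
  [4, 5, 3]
  [5, 7, 5]

Each entry (A^⊗3)_ij equals the minimum over all length-3 walks i = v_0 → v_1 → … → v_3 = j of Σ_t A[v_t][v_{t+1}]. For example, for (i, j) = (0, 2) we minimise over 9 possible intermediate vertex sequences; the minimum is 4, attained along the walk 0 → 2 → 0 → 2.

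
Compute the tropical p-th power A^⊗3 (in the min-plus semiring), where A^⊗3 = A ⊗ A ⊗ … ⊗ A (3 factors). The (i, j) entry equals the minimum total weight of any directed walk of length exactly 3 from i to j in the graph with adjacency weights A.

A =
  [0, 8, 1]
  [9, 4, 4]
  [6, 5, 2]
A^⊗3 =
  [0, 6, 1]
  [9, 11, 8]
  [6, 9, 6]

Each entry (A^⊗3)_ij equals the minimum over all length-3 walks i = v_0 → v_1 → … → v_3 = j of Σ_t A[v_t][v_{t+1}]. For example, for (i, j) = (0, 2) we minimise over 9 possible intermediate vertex sequences; the minimum is 1, attained along the walk 0 → 0 → 0 → 2.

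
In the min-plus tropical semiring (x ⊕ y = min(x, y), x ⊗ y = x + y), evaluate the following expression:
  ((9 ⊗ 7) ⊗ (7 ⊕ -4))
((9 ⊗ 7) ⊗ (7 ⊕ -4)) = 12

Expand innermost to outermost. Recall ⊕ takes the minimum of its arguments and ⊗ takes their sum. Working out the expression ((9 ⊗ 7) ⊗ (7 ⊕ -4)) gives 12.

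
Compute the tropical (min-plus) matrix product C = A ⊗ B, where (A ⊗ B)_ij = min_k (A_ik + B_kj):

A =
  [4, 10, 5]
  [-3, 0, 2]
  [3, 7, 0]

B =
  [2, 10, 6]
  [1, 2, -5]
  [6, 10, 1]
A ⊗ B =
  [6, 12, 5]
  [-1, 2, -5]
  [5, 9, 1]

Apply the min-plus product entry-by-entry:
  C[0][0] = min over k of (A[0][0] + B[0][0] = 4 + 2 = 6, A[0][1] + B[1][0] = 10 + 1 = 11, A[0][2] + B[2][0] = 5 + 6 = 11) = 6 (attained at k = 0)
  C[0][1] = min over k of (A[0][0] + B[0][1] = 4 + 10 = 14, A[0][1] + B[1][1] = 10 + 2 = 12, A[0][2] + B[2][1] = 5 + 10 = 15) = 12 (attained at k = 1)
  C[0][2] = min over k of (A[0][0] + B[0][2] = 4 + 6 = 10, A[0][1] + B[1][2] = 10 + -5 = 5, A[0][2] + B[2][2] = 5 + 1 = 6) = 5 (attained at k = 1)
  C[1][0] = min over k of (A[1][0] + B[0][0] = -3 + 2 = -1, A[1][1] + B[1][0] = 0 + 1 = 1, A[1][2] + B[2][0] = 2 + 6 = 8) = -1 (attained at k = 0)
  C[1][1] = min over k of (A[1][0] + B[0][1] = -3 + 10 = 7, A[1][1] + B[1][1] = 0 + 2 = 2, A[1][2] + B[2][1] = 2 + 10 = 12) = 2 (attained at k = 1)
  C[1][2] = min over k of (A[1][0] + B[0][2] = -3 + 6 = 3, A[1][1] + B[1][2] = 0 + -5 = -5, A[1][2] + B[2][2] = 2 + 1 = 3) = -5 (attained at k = 1)
  C[2][0] = min over k of (A[2][0] + B[0][0] = 3 + 2 = 5, A[2][1] + B[1][0] = 7 + 1 = 8, A[2][2] + B[2][0] = 0 + 6 = 6) = 5 (attained at k = 0)
  C[2][1] = min over k of (A[2][0] + B[0][1] = 3 + 10 = 13, A[2][1] + B[1][1] = 7 + 2 = 9, A[2][2] + B[2][1] = 0 + 10 = 10) = 9 (attained at k = 1)
  C[2][2] = min over k of (A[2][0] + B[0][2] = 3 + 6 = 9, A[2][1] + B[1][2] = 7 + -5 = 2, A[2][2] + B[2][2] = 0 + 1 = 1) = 1 (attained at k = 2)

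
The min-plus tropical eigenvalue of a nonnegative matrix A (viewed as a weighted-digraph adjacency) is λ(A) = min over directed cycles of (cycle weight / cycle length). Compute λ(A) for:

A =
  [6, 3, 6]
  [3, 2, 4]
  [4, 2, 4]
λ(A) = 2

Enumerate directed cycles and compute their means (weight / length). Sample:
  cycle 0 → 0: weight = 6, length = 1, mean = 6/1 ≈ 6.000
  cycle 1 → 1: weight = 2, length = 1, mean = 2/1 ≈ 2.000
  cycle 2 → 2: weight = 4, length = 1, mean = 4/1 ≈ 4.000
  cycle 0 → 1 → 0: weight = 6, length = 2, mean = 6/2 ≈ 3.000
  cycle 0 → 2 → 0: weight = 10, length = 2, mean = 10/2 ≈ 5.000
  cycle 1 → 0 → 1: weight = 6, length = 2, mean = 6/2 ≈ 3.000
Minimum mean = 2.000, attained e.g. along the cycle 1 → 1 with weight 2 and length 1. So λ(A) = 2/1 = 2.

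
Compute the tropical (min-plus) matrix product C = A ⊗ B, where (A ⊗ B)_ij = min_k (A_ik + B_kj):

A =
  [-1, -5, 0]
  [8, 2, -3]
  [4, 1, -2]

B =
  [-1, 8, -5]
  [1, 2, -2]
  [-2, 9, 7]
A ⊗ B =
  [-4, -3, -7]
  [-5, 4, 0]
  [-4, 3, -1]

Apply the min-plus product entry-by-entry:
  C[0][0] = min over k of (A[0][0] + B[0][0] = -1 + -1 = -2, A[0][1] + B[1][0] = -5 + 1 = -4, A[0][2] + B[2][0] = 0 + -2 = -2) = -4 (attained at k = 1)
  C[0][1] = min over k of (A[0][0] + B[0][1] = -1 + 8 = 7, A[0][1] + B[1][1] = -5 + 2 = -3, A[0][2] + B[2][1] = 0 + 9 = 9) = -3 (attained at k = 1)
  C[0][2] = min over k of (A[0][0] + B[0][2] = -1 + -5 = -6, A[0][1] + B[1][2] = -5 + -2 = -7, A[0][2] + B[2][2] = 0 + 7 = 7) = -7 (attained at k = 1)
  C[1][0] = min over k of (A[1][0] + B[0][0] = 8 + -1 = 7, A[1][1] + B[1][0] = 2 + 1 = 3, A[1][2] + B[2][0] = -3 + -2 = -5) = -5 (attained at k = 2)
  C[1][1] = min over k of (A[1][0] + B[0][1] = 8 + 8 = 16, A[1][1] + B[1][1] = 2 + 2 = 4, A[1][2] + B[2][1] = -3 + 9 = 6) = 4 (attained at k = 1)
  C[1][2] = min over k of (A[1][0] + B[0][2] = 8 + -5 = 3, A[1][1] + B[1][2] = 2 + -2 = 0, A[1][2] + B[2][2] = -3 + 7 = 4) = 0 (attained at k = 1)
  C[2][0] = min over k of (A[2][0] + B[0][0] = 4 + -1 = 3, A[2][1] + B[1][0] = 1 + 1 = 2, A[2][2] + B[2][0] = -2 + -2 = -4) = -4 (attained at k = 2)
  C[2][1] = min over k of (A[2][0] + B[0][1] = 4 + 8 = 12, A[2][1] + B[1][1] = 1 + 2 = 3, A[2][2] + B[2][1] = -2 + 9 = 7) = 3 (attained at k = 1)
  C[2][2] = min over k of (A[2][0] + B[0][2] = 4 + -5 = -1, A[2][1] + B[1][2] = 1 + -2 = -1, A[2][2] + B[2][2] = -2 + 7 = 5) = -1 (attained at k = 0)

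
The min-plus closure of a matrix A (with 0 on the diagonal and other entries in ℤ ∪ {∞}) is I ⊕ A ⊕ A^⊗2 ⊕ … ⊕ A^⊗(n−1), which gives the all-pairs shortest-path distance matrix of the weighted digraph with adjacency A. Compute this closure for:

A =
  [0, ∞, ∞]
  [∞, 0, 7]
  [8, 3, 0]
Closure =
  [0, ∞, ∞]
  [15, 0, 7]
  [8, 3, 0]

This is the Floyd-Warshall all-pairs shortest-path computation. For each intermediate vertex k = 0, 1, …, 2, update dist[i][j] ← min(dist[i][j], dist[i][k] + dist[k][j]). The final matrix gives, for each (i, j), the minimum total weight of any directed path from i to j (possibly empty when i = j).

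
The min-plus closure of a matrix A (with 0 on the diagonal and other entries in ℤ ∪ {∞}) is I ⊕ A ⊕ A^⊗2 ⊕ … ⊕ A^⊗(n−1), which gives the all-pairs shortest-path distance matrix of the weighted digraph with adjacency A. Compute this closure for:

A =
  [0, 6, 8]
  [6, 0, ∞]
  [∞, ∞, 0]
Closure =
  [0, 6, 8]
  [6, 0, 14]
  [∞, ∞, 0]

This is the Floyd-Warshall all-pairs shortest-path computation. For each intermediate vertex k = 0, 1, …, 2, update dist[i][j] ← min(dist[i][j], dist[i][k] + dist[k][j]). The final matrix gives, for each (i, j), the minimum total weight of any directed path from i to j (possibly empty when i = j).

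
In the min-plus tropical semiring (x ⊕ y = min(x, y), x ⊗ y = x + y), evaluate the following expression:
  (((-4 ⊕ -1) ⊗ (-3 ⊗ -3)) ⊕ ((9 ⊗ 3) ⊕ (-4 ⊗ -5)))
(((-4 ⊕ -1) ⊗ (-3 ⊗ -3)) ⊕ ((9 ⊗ 3) ⊕ (-4 ⊗ -5))) = -10

Expand innermost to outermost. Recall ⊕ takes the minimum of its arguments and ⊗ takes their sum. Working out the expression (((-4 ⊕ -1) ⊗ (-3 ⊗ -3)) ⊕ ((9 ⊗ 3) ⊕ (-4 ⊗ -5))) gives -10.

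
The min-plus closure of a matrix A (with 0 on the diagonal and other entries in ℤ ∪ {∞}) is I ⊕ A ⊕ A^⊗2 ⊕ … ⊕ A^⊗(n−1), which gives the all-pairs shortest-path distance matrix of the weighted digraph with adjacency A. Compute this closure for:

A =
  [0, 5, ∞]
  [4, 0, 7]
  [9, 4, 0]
Closure =
  [0, 5, 12]
  [4, 0, 7]
  [8, 4, 0]

This is the Floyd-Warshall all-pairs shortest-path computation. For each intermediate vertex k = 0, 1, …, 2, update dist[i][j] ← min(dist[i][j], dist[i][k] + dist[k][j]). The final matrix gives, for each (i, j), the minimum total weight of any directed path from i to j (possibly empty when i = j).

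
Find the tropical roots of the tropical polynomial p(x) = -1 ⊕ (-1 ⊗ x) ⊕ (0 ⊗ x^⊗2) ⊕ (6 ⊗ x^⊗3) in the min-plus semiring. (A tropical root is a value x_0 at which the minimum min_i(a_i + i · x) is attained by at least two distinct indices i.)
Roots: {-6, -1, 0}

Each tropical root is a break point of the lower envelope of the lines y = a_i + i · x (there are 4 lines, with slopes 0, 1, ..., 3). Only the lines that attain the minimum somewhere contribute to roots; other lines are dominated. Here the surviving (envelope) indices are i = 3, i = 2, i = 1, i = 0.
Intersections between consecutive envelope lines give the roots: for adjacent envelope indices i < j the intersection is x = (a_i − a_j) / (j − i). Reading off the sorted break points: {-6, -1, 0}.
Verification: at each break x_0, at least two indices attain the minimum of min_i(a_i + i · x_0).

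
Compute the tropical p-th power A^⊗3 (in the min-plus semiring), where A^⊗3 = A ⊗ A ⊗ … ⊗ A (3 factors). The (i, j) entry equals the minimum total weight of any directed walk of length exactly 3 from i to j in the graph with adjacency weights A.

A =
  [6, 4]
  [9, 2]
A^⊗3 =
  [15, 8]
  [13, 6]

Each entry (A^⊗3)_ij equals the minimum over all length-3 walks i = v_0 → v_1 → … → v_3 = j of Σ_t A[v_t][v_{t+1}]. For example, for (i, j) = (0, 1) we minimise over 4 possible intermediate vertex sequences; the minimum is 8, attained along the walk 0 → 1 → 1 → 1.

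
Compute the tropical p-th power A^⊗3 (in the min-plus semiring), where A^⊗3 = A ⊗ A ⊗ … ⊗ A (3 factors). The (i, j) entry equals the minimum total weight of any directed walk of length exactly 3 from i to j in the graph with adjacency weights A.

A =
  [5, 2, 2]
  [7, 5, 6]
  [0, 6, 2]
A^⊗3 =
  [4, 4, 4]
  [8, 8, 8]
  [2, 4, 4]

Each entry (A^⊗3)_ij equals the minimum over all length-3 walks i = v_0 → v_1 → … → v_3 = j of Σ_t A[v_t][v_{t+1}]. For example, for (i, j) = (0, 2) we minimise over 9 possible intermediate vertex sequences; the minimum is 4, attained along the walk 0 → 2 → 0 → 2.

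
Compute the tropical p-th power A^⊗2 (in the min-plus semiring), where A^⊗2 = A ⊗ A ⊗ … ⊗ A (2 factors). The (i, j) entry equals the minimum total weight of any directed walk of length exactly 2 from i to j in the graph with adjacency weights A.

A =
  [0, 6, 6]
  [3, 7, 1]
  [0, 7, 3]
A^⊗2 =
  [0, 6, 6]
  [1, 8, 4]
  [0, 6, 6]

Each entry (A^⊗2)_ij equals the minimum over all length-2 walks i = v_0 → v_1 → … → v_2 = j of Σ_t A[v_t][v_{t+1}]. For example, for (i, j) = (0, 2) we minimise over 3 possible intermediate vertex sequences; the minimum is 6, attained along the walk 0 → 0 → 2.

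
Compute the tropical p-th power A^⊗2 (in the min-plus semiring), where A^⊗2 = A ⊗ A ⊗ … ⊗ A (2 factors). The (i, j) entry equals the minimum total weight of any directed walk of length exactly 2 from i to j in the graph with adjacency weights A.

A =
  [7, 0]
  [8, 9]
A^⊗2 =
  [8, 7]
  [15, 8]

Each entry (A^⊗2)_ij equals the minimum over all length-2 walks i = v_0 → v_1 → … → v_2 = j of Σ_t A[v_t][v_{t+1}]. For example, for (i, j) = (0, 1) we minimise over 2 possible intermediate vertex sequences; the minimum is 7, attained along the walk 0 → 0 → 1.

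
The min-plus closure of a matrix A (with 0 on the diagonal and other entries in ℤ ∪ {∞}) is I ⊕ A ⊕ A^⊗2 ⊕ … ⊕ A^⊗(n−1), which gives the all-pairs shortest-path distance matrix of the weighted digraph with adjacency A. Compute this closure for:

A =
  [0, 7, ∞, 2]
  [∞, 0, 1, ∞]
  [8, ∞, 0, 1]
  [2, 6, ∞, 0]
Closure =
  [0, 7, 8, 2]
  [4, 0, 1, 2]
  [3, 7, 0, 1]
  [2, 6, 7, 0]

This is the Floyd-Warshall all-pairs shortest-path computation. For each intermediate vertex k = 0, 1, …, 3, update dist[i][j] ← min(dist[i][j], dist[i][k] + dist[k][j]). The final matrix gives, for each (i, j), the minimum total weight of any directed path from i to j (possibly empty when i = j).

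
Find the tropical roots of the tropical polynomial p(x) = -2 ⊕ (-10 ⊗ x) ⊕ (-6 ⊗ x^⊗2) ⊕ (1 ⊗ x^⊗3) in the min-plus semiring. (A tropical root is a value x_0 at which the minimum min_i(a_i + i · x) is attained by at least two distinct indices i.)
Roots: {-7, -4, 8}

Each tropical root is a break point of the lower envelope of the lines y = a_i + i · x (there are 4 lines, with slopes 0, 1, ..., 3). Only the lines that attain the minimum somewhere contribute to roots; other lines are dominated. Here the surviving (envelope) indices are i = 3, i = 2, i = 1, i = 0.
Intersections between consecutive envelope lines give the roots: for adjacent envelope indices i < j the intersection is x = (a_i − a_j) / (j − i). Reading off the sorted break points: {-7, -4, 8}.
Verification: at each break x_0, at least two indices attain the minimum of min_i(a_i + i · x_0).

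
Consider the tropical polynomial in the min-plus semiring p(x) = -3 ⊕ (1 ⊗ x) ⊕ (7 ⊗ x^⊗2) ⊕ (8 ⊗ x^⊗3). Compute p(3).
p(3) = -3

A tropical monomial a ⊗ x^⊗i evaluates to a + i · x. Evaluating each term at x = 3:
  Term 0 contributes -3 + 0 · 3 = -3
  Term 1 contributes 1 + 1 · 3 = 4
  Term 2 contributes 7 + 2 · 3 = 13
  Term 3 contributes 8 + 3 · 3 = 17
p(3) = ⊕ of these = min[-3, 4, 13, 17] = -3.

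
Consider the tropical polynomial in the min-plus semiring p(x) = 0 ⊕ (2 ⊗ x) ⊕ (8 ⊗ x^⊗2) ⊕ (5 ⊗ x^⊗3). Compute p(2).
p(2) = 0

A tropical monomial a ⊗ x^⊗i evaluates to a + i · x. Evaluating each term at x = 2:
  Term 0 contributes 0 + 0 · 2 = 0
  Term 1 contributes 2 + 1 · 2 = 4
  Term 2 contributes 8 + 2 · 2 = 12
  Term 3 contributes 5 + 3 · 2 = 11
p(2) = ⊕ of these = min[0, 4, 12, 11] = 0.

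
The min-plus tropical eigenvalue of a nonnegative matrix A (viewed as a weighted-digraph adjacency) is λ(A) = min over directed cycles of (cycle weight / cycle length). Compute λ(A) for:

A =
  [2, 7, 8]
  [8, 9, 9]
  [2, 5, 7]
λ(A) = 2

Enumerate directed cycles and compute their means (weight / length). Sample:
  cycle 0 → 0: weight = 2, length = 1, mean = 2/1 ≈ 2.000
  cycle 1 → 1: weight = 9, length = 1, mean = 9/1 ≈ 9.000
  cycle 2 → 2: weight = 7, length = 1, mean = 7/1 ≈ 7.000
  cycle 0 → 1 → 0: weight = 15, length = 2, mean = 15/2 ≈ 7.500
  cycle 0 → 2 → 0: weight = 10, length = 2, mean = 10/2 ≈ 5.000
  cycle 1 → 0 → 1: weight = 15, length = 2, mean = 15/2 ≈ 7.500
Minimum mean = 2.000, attained e.g. along the cycle 0 → 0 with weight 2 and length 1. So λ(A) = 2/1 = 2.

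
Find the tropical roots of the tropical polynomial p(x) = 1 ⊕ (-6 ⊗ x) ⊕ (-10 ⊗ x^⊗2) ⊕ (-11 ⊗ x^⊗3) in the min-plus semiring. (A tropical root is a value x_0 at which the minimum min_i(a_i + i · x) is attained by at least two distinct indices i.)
Roots: {1, 4, 7}

Each tropical root is a break point of the lower envelope of the lines y = a_i + i · x (there are 4 lines, with slopes 0, 1, ..., 3). Only the lines that attain the minimum somewhere contribute to roots; other lines are dominated. Here the surviving (envelope) indices are i = 3, i = 2, i = 1, i = 0.
Intersections between consecutive envelope lines give the roots: for adjacent envelope indices i < j the intersection is x = (a_i − a_j) / (j − i). Reading off the sorted break points: {1, 4, 7}.
Verification: at each break x_0, at least two indices attain the minimum of min_i(a_i + i · x_0).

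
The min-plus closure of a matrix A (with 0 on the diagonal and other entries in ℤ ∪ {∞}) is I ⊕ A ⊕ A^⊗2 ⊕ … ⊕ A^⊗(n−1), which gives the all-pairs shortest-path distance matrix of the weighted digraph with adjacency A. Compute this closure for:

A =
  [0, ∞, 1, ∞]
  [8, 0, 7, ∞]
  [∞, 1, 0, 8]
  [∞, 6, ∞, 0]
Closure =
  [0, 2, 1, 9]
  [8, 0, 7, 15]
  [9, 1, 0, 8]
  [14, 6, 13, 0]

This is the Floyd-Warshall all-pairs shortest-path computation. For each intermediate vertex k = 0, 1, …, 3, update dist[i][j] ← min(dist[i][j], dist[i][k] + dist[k][j]). The final matrix gives, for each (i, j), the minimum total weight of any directed path from i to j (possibly empty when i = j).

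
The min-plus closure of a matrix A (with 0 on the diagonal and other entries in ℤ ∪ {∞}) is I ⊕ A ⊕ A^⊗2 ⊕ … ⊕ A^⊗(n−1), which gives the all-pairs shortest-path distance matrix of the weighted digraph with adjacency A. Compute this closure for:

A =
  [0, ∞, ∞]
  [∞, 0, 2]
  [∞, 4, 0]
Closure =
  [0, ∞, ∞]
  [∞, 0, 2]
  [∞, 4, 0]

This is the Floyd-Warshall all-pairs shortest-path computation. For each intermediate vertex k = 0, 1, …, 2, update dist[i][j] ← min(dist[i][j], dist[i][k] + dist[k][j]). The final matrix gives, for each (i, j), the minimum total weight of any directed path from i to j (possibly empty when i = j).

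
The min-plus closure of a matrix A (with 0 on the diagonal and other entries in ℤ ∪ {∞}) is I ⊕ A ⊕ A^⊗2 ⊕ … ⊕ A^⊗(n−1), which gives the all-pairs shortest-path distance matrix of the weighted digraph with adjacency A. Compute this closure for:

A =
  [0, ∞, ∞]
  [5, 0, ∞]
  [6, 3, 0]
Closure =
  [0, ∞, ∞]
  [5, 0, ∞]
  [6, 3, 0]

This is the Floyd-Warshall all-pairs shortest-path computation. For each intermediate vertex k = 0, 1, …, 2, update dist[i][j] ← min(dist[i][j], dist[i][k] + dist[k][j]). The final matrix gives, for each (i, j), the minimum total weight of any directed path from i to j (possibly empty when i = j).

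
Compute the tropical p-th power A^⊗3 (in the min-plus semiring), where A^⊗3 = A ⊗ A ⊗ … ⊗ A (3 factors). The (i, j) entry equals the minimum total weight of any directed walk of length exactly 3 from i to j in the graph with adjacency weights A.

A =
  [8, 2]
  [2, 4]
A^⊗3 =
  [8, 6]
  [6, 8]

Each entry (A^⊗3)_ij equals the minimum over all length-3 walks i = v_0 → v_1 → … → v_3 = j of Σ_t A[v_t][v_{t+1}]. For example, for (i, j) = (0, 1) we minimise over 4 possible intermediate vertex sequences; the minimum is 6, attained along the walk 0 → 1 → 0 → 1.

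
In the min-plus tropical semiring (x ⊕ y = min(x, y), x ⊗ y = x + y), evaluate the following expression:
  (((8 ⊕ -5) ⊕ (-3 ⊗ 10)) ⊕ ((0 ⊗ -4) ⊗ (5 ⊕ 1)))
(((8 ⊕ -5) ⊕ (-3 ⊗ 10)) ⊕ ((0 ⊗ -4) ⊗ (5 ⊕ 1))) = -5

Expand innermost to outermost. Recall ⊕ takes the minimum of its arguments and ⊗ takes their sum. Working out the expression (((8 ⊕ -5) ⊕ (-3 ⊗ 10)) ⊕ ((0 ⊗ -4) ⊗ (5 ⊕ 1))) gives -5.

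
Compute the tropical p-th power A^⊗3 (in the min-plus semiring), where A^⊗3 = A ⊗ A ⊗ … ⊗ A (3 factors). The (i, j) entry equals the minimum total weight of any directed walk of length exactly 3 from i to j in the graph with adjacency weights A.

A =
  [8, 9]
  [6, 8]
A^⊗3 =
  [23, 24]
  [21, 23]

Each entry (A^⊗3)_ij equals the minimum over all length-3 walks i = v_0 → v_1 → … → v_3 = j of Σ_t A[v_t][v_{t+1}]. For example, for (i, j) = (0, 1) we minimise over 4 possible intermediate vertex sequences; the minimum is 24, attained along the walk 0 → 1 → 0 → 1.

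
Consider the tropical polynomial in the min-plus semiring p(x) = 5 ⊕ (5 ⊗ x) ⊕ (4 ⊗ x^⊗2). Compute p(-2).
p(-2) = 0

A tropical monomial a ⊗ x^⊗i evaluates to a + i · x. Evaluating each term at x = -2:
  Term 0 contributes 5 + 0 · -2 = 5
  Term 1 contributes 5 + 1 · -2 = 3
  Term 2 contributes 4 + 2 · -2 = 0
p(-2) = ⊕ of these = min[5, 3, 0] = 0.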